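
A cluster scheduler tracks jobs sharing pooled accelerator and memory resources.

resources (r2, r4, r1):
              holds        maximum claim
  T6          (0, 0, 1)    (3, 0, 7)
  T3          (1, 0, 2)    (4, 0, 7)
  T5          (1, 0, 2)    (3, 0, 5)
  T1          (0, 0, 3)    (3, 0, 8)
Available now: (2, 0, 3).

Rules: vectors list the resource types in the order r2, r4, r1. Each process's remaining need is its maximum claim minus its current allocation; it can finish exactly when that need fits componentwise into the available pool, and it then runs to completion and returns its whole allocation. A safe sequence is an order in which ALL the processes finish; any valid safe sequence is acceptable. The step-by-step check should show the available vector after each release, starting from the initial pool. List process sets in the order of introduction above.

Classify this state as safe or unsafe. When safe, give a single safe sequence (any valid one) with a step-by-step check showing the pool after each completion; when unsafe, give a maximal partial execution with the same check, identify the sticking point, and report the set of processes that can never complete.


SAFE. One safe sequence: T5, T1, T3, T6.
Key observation: the order's first zero-slack moment is T5 ((2, 0, 3) needed, (2, 0, 3) free — a requested resource with nothing to spare).
Step-by-step check:
  pool = (2, 0, 3)
  run T5 (needs (2, 0, 3), free (2, 0, 3)); after release of (1, 0, 2) the pool is (3, 0, 5)
  run T1 (needs (3, 0, 5), free (3, 0, 5)); after release of (0, 0, 3) the pool is (3, 0, 8)
  run T3 (needs (3, 0, 5), free (3, 0, 8)); after release of (1, 0, 2) the pool is (4, 0, 10)
  run T6 (needs (3, 0, 6), free (4, 0, 10)); after release of (0, 0, 1) the pool is (4, 0, 11)


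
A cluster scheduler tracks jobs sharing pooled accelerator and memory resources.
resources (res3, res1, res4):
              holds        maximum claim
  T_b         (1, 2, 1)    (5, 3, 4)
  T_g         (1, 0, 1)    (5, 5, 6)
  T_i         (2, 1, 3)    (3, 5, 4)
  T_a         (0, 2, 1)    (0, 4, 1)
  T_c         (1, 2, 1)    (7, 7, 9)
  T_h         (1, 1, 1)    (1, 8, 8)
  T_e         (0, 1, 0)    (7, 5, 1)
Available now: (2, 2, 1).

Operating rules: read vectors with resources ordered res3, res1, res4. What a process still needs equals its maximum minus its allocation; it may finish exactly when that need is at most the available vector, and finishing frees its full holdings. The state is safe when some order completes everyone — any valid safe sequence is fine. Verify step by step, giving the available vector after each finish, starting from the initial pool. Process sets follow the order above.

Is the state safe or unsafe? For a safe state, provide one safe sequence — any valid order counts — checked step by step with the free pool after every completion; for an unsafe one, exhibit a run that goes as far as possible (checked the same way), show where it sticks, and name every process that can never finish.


SAFE. One safe sequence: T_a, T_i, T_b, T_g, T_h, T_e, T_c.
Key observation: the order's first zero-slack moment is T_a ((0, 2, 0) needed, (2, 2, 1) free — a requested resource with nothing to spare).
Step-by-step check:
  pool = (2, 2, 1)
  T_a needs (0, 2, 0) <= (2, 2, 1) -> finishes; pool += (0, 2, 1) = (2, 4, 2)
  T_i needs (1, 4, 1) <= (2, 4, 2) -> finishes; pool += (2, 1, 3) = (4, 5, 5)
  T_b needs (4, 1, 3) <= (4, 5, 5) -> finishes; pool += (1, 2, 1) = (5, 7, 6)
  T_g needs (4, 5, 5) <= (5, 7, 6) -> finishes; pool += (1, 0, 1) = (6, 7, 7)
  T_h needs (0, 7, 7) <= (6, 7, 7) -> finishes; pool += (1, 1, 1) = (7, 8, 8)
  T_e needs (7, 4, 1) <= (7, 8, 8) -> finishes; pool += (0, 1, 0) = (7, 9, 8)
  T_c needs (6, 5, 8) <= (7, 9, 8) -> finishes; pool += (1, 2, 1) = (8, 11, 9)


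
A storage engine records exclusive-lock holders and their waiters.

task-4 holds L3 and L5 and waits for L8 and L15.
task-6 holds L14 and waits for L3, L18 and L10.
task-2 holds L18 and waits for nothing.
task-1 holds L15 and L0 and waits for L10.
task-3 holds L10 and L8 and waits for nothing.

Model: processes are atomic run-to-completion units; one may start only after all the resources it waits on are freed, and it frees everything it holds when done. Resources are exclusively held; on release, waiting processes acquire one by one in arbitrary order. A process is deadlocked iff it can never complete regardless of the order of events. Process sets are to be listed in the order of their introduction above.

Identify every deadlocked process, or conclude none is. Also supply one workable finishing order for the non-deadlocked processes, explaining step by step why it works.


Nothing here is deadlocked.
Key observation: although several processes wait, no cycle exists — each chain bottoms out at a free runner.
A valid finishing order for the others: task-3, task-1, task-4, task-2, task-6.
Verifying each step:
  run task-3 (it waits on nothing); releases L10 and L8
  run task-1 (all its waits — L10 — are resolved); releases L15 and L0
  run task-4 (all its waits — L8 and L15 — are resolved); releases L3 and L5
  run task-2 (it waits on nothing); releases L18
  run task-6 (all its waits — L3, L18 and L10 — are resolved); releases L14


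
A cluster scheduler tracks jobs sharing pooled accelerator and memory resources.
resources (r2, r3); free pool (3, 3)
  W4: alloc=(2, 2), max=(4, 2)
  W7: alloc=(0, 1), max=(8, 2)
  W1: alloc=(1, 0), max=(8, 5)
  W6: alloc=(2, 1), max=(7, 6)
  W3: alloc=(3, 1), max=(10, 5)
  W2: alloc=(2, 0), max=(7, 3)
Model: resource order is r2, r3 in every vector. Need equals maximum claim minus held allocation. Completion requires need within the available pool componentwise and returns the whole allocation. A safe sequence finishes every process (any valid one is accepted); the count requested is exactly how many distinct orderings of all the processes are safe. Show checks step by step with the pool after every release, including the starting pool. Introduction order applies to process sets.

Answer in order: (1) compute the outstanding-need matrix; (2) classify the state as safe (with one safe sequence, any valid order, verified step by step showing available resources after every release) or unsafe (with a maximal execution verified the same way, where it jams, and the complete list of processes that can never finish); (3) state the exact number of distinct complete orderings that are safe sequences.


(1) Remaining need (order r2, r3):
  W4: (2, 0)
  W7: (8, 1)
  W1: (7, 5)
  W6: (5, 5)
  W3: (7, 4)
  W2: (5, 3)
(2) The state is SAFE; one workable sequence: W4, W2, W3, W6, W7, W1.
Key observation: the order's first zero-slack moment is W2 ((5, 3) needed, (5, 5) free — a requested resource with nothing to spare).
Step-by-step check:
  pool = (3, 3)
  run W4 (needs (2, 0), free (3, 3)); after release of (2, 2) the pool is (5, 5)
  run W2 (needs (5, 3), free (5, 5)); after release of (2, 0) the pool is (7, 5)
  run W3 (needs (7, 4), free (7, 5)); after release of (3, 1) the pool is (10, 6)
  run W6 (needs (5, 5), free (10, 6)); after release of (2, 1) the pool is (12, 7)
  run W7 (needs (8, 1), free (12, 7)); after release of (0, 1) the pool is (12, 8)
  run W1 (needs (7, 5), free (12, 8)); after release of (1, 0) the pool is (13, 8)
(3) Precisely 36 of the possible complete orderings are safe sequences.


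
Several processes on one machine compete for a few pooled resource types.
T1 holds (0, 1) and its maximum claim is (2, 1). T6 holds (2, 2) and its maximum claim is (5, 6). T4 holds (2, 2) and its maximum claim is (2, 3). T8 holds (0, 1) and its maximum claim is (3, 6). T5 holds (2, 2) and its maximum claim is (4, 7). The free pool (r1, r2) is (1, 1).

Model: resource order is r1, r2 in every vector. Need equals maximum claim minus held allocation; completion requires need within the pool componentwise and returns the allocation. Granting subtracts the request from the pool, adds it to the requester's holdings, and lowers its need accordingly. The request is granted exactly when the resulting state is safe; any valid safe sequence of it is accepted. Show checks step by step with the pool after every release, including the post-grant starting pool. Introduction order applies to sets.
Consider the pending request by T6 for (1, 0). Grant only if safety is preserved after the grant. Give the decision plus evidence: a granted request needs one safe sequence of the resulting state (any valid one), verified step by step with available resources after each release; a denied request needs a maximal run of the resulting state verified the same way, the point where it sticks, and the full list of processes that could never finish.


GRANT: granting preserves safety; a valid post-grant sequence is T4, T1, T6, T8, T5.
Key observation: after the grant the pool drops to (0, 1), which still lets T4 finish first and unwind the rest.
Step-by-step check of the post-grant state:
  pool = (0, 1)
  T4 needs (0, 1) <= (0, 1) -> finishes; pool += (2, 2) = (2, 3)
  T1 needs (2, 0) <= (2, 3) -> finishes; pool += (0, 1) = (2, 4)
  T6 needs (2, 4) <= (2, 4) -> finishes; pool += (3, 2) = (5, 6)
  T8 needs (3, 5) <= (5, 6) -> finishes; pool += (0, 1) = (5, 7)
  T5 needs (2, 5) <= (5, 7) -> finishes; pool += (2, 2) = (7, 9)


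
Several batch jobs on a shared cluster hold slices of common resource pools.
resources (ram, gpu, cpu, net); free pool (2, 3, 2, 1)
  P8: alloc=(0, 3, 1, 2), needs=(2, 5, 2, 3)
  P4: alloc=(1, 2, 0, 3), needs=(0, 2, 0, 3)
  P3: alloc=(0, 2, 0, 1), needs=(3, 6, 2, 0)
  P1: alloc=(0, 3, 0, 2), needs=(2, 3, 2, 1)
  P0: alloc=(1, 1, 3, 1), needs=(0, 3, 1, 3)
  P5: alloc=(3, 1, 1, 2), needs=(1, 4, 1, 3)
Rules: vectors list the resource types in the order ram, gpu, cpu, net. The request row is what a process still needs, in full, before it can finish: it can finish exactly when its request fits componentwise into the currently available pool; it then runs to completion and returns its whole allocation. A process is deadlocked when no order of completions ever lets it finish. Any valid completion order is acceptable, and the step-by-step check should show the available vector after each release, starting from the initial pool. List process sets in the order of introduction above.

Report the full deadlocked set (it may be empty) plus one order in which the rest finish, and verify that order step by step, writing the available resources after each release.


No process is deadlocked.
Key observation: P1 fits the free pool immediately, and its release cascades until everyone finishes.
One completion order for the rest: P1, P8, P5, P4, P3, P0. Check, step by step:
  pool = (2, 3, 2, 1)
  P1 needs (2, 3, 2, 1) <= (2, 3, 2, 1) -> finishes; pool += (0, 3, 0, 2) = (2, 6, 2, 3)
  P8 needs (2, 5, 2, 3) <= (2, 6, 2, 3) -> finishes; pool += (0, 3, 1, 2) = (2, 9, 3, 5)
  P5 needs (1, 4, 1, 3) <= (2, 9, 3, 5) -> finishes; pool += (3, 1, 1, 2) = (5, 10, 4, 7)
  P4 needs (0, 2, 0, 3) <= (5, 10, 4, 7) -> finishes; pool += (1, 2, 0, 3) = (6, 12, 4, 10)
  P3 needs (3, 6, 2, 0) <= (6, 12, 4, 10) -> finishes; pool += (0, 2, 0, 1) = (6, 14, 4, 11)
  P0 needs (0, 3, 1, 3) <= (6, 14, 4, 11) -> finishes; pool += (1, 1, 3, 1) = (7, 15, 7, 12)


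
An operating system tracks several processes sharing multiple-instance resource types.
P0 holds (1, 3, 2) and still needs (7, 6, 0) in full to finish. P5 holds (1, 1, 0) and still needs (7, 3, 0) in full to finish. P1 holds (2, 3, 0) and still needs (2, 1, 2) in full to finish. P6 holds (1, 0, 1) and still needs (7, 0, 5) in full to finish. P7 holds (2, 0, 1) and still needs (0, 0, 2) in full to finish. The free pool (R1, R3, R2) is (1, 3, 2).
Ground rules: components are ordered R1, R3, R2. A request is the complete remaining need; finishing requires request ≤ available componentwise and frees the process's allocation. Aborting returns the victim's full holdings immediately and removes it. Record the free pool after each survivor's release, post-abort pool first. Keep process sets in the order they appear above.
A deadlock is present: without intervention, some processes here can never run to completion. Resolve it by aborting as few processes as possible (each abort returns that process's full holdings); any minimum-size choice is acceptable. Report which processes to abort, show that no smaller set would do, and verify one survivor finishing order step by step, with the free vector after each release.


The answer: abort P0 and P6.
Key observation: the returned (2, 3, 3) from P0 and P6 is what brings P5 — unrunnable before, under any order — into play at step 3.
Minimality, checking each single-abort alternative: P0 alone leaves P5 blocked (short on R1); P5 alone leaves P0 blocked (short on R1); P1 alone leaves P0 blocked (short on R1); P6 alone leaves P0 blocked (short on R1); P7 alone leaves P0 blocked (short on R1).
The survivors complete as P1, P7, P5. Step-by-step check (starting from the post-abort pool):
  pool = (3, 6, 5)
  run P1 (needs (2, 1, 2), free (3, 6, 5)); after release of (2, 3, 0) the pool is (5, 9, 5)
  run P7 (needs (0, 0, 2), free (5, 9, 5)); after release of (2, 0, 1) the pool is (7, 9, 6)
  run P5 (needs (7, 3, 0), free (7, 9, 6)); after release of (1, 1, 0) the pool is (8, 10, 6)


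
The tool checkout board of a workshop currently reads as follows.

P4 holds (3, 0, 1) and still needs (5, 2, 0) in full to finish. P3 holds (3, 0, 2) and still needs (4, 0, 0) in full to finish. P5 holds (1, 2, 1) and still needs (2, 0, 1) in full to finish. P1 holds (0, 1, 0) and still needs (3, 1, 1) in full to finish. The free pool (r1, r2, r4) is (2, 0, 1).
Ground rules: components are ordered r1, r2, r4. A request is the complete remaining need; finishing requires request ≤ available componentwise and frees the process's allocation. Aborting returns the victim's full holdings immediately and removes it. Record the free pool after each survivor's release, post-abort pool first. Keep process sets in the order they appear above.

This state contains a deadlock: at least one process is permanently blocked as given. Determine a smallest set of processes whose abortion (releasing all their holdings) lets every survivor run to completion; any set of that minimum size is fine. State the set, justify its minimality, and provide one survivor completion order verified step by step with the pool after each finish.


Minimum abort set: P3.
Key observation: the returned (3, 0, 2) from P3 is what brings P4 — unrunnable before, under any order — into play at step 2.
No smaller set exists: with zero aborts the deadlock remains.
Survivors finish in the order: P5, P4, P1. Check, step by step (pool after the aborts first):
  pool = (5, 0, 3)
  P5 needs (2, 0, 1) <= (5, 0, 3) -> finishes; pool += (1, 2, 1) = (6, 2, 4)
  P4 needs (5, 2, 0) <= (6, 2, 4) -> finishes; pool += (3, 0, 1) = (9, 2, 5)
  P1 needs (3, 1, 1) <= (9, 2, 5) -> finishes; pool += (0, 1, 0) = (9, 3, 5)


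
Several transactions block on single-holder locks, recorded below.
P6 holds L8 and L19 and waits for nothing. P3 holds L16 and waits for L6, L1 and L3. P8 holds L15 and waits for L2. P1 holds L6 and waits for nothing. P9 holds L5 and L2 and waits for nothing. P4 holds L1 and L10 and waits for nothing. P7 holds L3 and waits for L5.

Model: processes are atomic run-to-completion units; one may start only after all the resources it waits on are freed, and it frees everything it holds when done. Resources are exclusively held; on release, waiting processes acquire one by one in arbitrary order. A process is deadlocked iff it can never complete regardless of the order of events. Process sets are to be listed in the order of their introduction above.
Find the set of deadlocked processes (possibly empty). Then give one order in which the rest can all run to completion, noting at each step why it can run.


The deadlocked set is empty.
Key observation: no waiting chain loops back on itself — every chain ends at a process that waits on nothing, so everyone eventually runs.
One completion order for the rest: P9, P1, P6, P4, P7, P8, P3.
Verifying each step:
  run P9 (it waits on nothing); releases L5 and L2
  run P1 (it waits on nothing); releases L6
  run P6 (it waits on nothing); releases L8 and L19
  run P4 (it waits on nothing); releases L1 and L10
  P7 waits on L5 — all released -> runs and releases L3
  P8 waits on L2 — all released -> runs and releases L15
  P3 waits on L6, L1 and L3 — all released -> runs and releases L16


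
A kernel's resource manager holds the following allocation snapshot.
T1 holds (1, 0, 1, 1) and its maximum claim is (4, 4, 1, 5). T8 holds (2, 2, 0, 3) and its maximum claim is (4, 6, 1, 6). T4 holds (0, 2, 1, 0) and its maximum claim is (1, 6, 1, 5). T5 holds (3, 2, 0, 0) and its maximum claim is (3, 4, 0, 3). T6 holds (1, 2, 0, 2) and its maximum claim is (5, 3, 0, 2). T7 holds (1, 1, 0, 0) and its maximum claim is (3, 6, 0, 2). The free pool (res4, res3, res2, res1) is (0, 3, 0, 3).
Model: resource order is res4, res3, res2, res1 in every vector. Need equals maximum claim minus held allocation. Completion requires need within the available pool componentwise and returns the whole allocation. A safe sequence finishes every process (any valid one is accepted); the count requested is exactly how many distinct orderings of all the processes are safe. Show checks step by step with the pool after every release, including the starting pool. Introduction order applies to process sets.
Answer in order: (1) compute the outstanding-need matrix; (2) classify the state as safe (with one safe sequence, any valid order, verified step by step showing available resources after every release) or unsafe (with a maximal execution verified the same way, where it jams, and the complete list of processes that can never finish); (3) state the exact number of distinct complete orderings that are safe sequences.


(1) Need matrix, components ordered res4, res3, res2, res1:
  T1: (3, 4, 0, 4)
  T8: (2, 4, 1, 3)
  T4: (1, 4, 0, 5)
  T5: (0, 2, 0, 3)
  T6: (4, 1, 0, 0)
  T7: (2, 5, 0, 2)
(2) The state is SAFE; one workable sequence: T5, T7, T6, T4, T8, T1.
Key observation: the first exact fit in this order is T5 — it needs (0, 2, 0, 3) with (0, 3, 0, 3) free, meeting a requested resource to the last unit.
Check, step by step:
  pool = (0, 3, 0, 3)
  run T5 (needs (0, 2, 0, 3), free (0, 3, 0, 3)); after release of (3, 2, 0, 0) the pool is (3, 5, 0, 3)
  run T7 (needs (2, 5, 0, 2), free (3, 5, 0, 3)); after release of (1, 1, 0, 0) the pool is (4, 6, 0, 3)
  run T6 (needs (4, 1, 0, 0), free (4, 6, 0, 3)); after release of (1, 2, 0, 2) the pool is (5, 8, 0, 5)
  run T4 (needs (1, 4, 0, 5), free (5, 8, 0, 5)); after release of (0, 2, 1, 0) the pool is (5, 10, 1, 5)
  run T8 (needs (2, 4, 1, 3), free (5, 10, 1, 5)); after release of (2, 2, 0, 3) the pool is (7, 12, 1, 8)
  run T1 (needs (3, 4, 0, 4), free (7, 12, 1, 8)); after release of (1, 0, 1, 1) the pool is (8, 12, 2, 9)
(3) Precisely 4 of the possible complete orderings are safe sequences.


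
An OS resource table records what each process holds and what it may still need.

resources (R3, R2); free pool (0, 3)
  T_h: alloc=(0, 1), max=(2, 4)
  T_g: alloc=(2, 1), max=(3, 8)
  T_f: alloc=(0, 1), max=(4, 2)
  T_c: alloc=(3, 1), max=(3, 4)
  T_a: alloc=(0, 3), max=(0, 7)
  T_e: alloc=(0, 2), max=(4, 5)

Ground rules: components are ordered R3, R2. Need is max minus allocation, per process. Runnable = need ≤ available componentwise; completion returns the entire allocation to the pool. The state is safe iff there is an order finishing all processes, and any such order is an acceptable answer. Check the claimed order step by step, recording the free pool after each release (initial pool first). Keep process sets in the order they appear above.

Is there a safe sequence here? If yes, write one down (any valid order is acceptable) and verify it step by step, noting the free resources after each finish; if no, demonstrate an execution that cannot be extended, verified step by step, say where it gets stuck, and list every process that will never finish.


SAFE, for example via the order T_c, T_h, T_a, T_g, T_e, T_f.
Key observation: at T_c the run first touches a limit — (0, 3) against (0, 3), exact on a resource it actually requests.
Verifying each step:
  pool = (0, 3)
  run T_c (needs (0, 3), free (0, 3)); after release of (3, 1) the pool is (3, 4)
  run T_h (needs (2, 3), free (3, 4)); after release of (0, 1) the pool is (3, 5)
  run T_a (needs (0, 4), free (3, 5)); after release of (0, 3) the pool is (3, 8)
  run T_g (needs (1, 7), free (3, 8)); after release of (2, 1) the pool is (5, 9)
  run T_e (needs (4, 3), free (5, 9)); after release of (0, 2) the pool is (5, 11)
  run T_f (needs (4, 1), free (5, 11)); after release of (0, 1) the pool is (5, 12)


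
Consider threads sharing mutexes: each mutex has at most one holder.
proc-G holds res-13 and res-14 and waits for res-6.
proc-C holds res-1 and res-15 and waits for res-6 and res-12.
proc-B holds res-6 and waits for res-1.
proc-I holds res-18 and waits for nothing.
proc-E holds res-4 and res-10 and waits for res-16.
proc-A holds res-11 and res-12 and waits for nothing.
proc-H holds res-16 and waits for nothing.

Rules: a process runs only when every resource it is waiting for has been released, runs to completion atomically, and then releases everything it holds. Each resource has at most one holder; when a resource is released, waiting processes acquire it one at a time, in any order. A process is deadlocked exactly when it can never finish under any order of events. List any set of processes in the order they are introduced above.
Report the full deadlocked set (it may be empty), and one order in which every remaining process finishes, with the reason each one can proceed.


Deadlocked set: proc-G, proc-C and proc-B.
Key observation: nobody on the ring proc-B -> proc-C -> proc-B can start until another member finishes, which never happens; proc-G waits into the deadlock from upstream.
The rest can finish in the order proc-H, proc-I, proc-E, proc-A.
Check, step by step:
  proc-H: no waits; runs immediately, freeing res-16
  proc-I: no waits; runs immediately, freeing res-18
  proc-E: everything it awaited (res-16) is free; runs, freeing res-4 and res-10
  proc-A: no waits; runs immediately, freeing res-11 and res-12


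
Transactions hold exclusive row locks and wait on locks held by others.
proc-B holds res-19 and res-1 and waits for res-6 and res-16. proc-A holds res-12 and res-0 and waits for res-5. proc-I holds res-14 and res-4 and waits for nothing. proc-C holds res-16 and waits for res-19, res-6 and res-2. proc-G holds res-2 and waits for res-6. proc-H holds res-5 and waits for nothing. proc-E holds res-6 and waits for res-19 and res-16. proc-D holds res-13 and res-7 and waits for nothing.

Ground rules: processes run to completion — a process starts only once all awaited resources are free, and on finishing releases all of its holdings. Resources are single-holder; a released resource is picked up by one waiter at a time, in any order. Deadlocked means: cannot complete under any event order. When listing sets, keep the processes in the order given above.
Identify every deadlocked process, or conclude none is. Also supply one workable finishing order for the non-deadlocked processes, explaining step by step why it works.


The deadlocked set is proc-B, proc-C, proc-G and proc-E.
Key observation: the knot is the closed ring of waits proc-B -> proc-C -> proc-B; proc-G and proc-E are caught in further circular waits.
The rest can finish in the order proc-I, proc-H, proc-A, proc-D.
Step-by-step check:
  proc-I waits on nothing -> runs at once and releases res-14 and res-4
  proc-H waits on nothing -> runs at once and releases res-5
  run proc-A (all its waits — res-5 — are resolved); releases res-12 and res-0
  proc-D waits on nothing -> runs at once and releases res-13 and res-7


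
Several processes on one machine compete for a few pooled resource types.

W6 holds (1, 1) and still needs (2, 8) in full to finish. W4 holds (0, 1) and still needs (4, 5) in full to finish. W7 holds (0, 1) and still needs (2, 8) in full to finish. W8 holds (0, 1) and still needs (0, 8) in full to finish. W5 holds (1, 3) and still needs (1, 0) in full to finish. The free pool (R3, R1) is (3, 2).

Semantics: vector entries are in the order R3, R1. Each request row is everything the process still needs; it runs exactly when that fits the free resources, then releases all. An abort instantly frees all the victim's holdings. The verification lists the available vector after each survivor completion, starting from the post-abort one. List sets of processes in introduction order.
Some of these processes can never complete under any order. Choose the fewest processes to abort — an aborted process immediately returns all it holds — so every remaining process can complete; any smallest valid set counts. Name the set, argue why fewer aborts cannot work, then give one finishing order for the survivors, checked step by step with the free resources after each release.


Minimum abort set: W6 and W7.
Key observation: W8 could never have finished before the abort; with (1, 2) returned by W6 and W7, it fits at step 3.
No one abort is enough; case by case: W6 alone leaves W7 blocked (short on R1); W4 alone leaves W6 blocked (short on R1); W7 alone leaves W6 blocked (short on R1); W8 alone leaves W6 blocked (short on R1); W5 alone leaves W6 blocked (short on R1).
Survivors finish in the order: W5, W4, W8. Check, step by step (pool after the aborts first):
  pool = (4, 4)
  W5: need (1, 0) fits (4, 4); releases (1, 3), pool now (5, 7)
  W4: need (4, 5) fits (5, 7); releases (0, 1), pool now (5, 8)
  W8: need (0, 8) fits (5, 8); releases (0, 1), pool now (5, 9)


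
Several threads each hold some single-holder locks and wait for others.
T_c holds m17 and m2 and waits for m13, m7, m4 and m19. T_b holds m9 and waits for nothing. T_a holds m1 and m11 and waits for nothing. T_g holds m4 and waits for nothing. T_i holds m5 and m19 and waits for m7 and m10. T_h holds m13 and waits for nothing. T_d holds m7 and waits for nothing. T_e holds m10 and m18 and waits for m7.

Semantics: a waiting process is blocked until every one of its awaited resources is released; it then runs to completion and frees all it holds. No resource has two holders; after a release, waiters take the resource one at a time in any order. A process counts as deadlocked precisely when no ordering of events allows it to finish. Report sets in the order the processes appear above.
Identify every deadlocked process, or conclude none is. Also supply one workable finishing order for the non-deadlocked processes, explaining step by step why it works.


The deadlocked set is empty.
Key observation: the wait relation is loop-free; peeling off processes with no waits unwinds the whole state.
A valid finishing order for the others: T_g, T_d, T_h, T_a, T_e, T_i, T_c, T_b.
Verifying each step:
  T_g: no waits; runs immediately, freeing m4
  T_d: no waits; runs immediately, freeing m7
  T_h: no waits; runs immediately, freeing m13
  T_a: no waits; runs immediately, freeing m1 and m11
  T_e: everything it awaited (m7) is free; runs, freeing m10 and m18
  T_i: everything it awaited (m7 and m10) is free; runs, freeing m5 and m19
  T_c: everything it awaited (m13, m7, m4 and m19) is free; runs, freeing m17 and m2
  T_b: no waits; runs immediately, freeing m9


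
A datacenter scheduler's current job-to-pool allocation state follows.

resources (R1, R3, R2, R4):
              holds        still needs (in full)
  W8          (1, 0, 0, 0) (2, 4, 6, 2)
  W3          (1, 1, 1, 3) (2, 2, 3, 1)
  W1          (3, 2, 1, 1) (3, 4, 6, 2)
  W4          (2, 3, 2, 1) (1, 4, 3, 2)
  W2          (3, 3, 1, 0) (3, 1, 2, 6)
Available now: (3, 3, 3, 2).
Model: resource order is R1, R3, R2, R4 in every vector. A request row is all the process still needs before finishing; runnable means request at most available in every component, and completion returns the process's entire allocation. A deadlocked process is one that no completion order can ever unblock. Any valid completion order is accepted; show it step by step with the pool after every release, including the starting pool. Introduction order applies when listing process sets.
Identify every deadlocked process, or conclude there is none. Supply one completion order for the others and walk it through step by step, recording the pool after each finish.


The deadlocked set is empty.
Key observation: no deadlock: W3 fits now, and the freed resources carry the rest through.
The rest can finish in the order W3, W4, W1, W8, W2. Verifying each step:
  pool = (3, 3, 3, 2)
  W3 needs (2, 2, 3, 1) <= (3, 3, 3, 2) -> finishes; pool += (1, 1, 1, 3) = (4, 4, 4, 5)
  W4 needs (1, 4, 3, 2) <= (4, 4, 4, 5) -> finishes; pool += (2, 3, 2, 1) = (6, 7, 6, 6)
  W1 needs (3, 4, 6, 2) <= (6, 7, 6, 6) -> finishes; pool += (3, 2, 1, 1) = (9, 9, 7, 7)
  W8 needs (2, 4, 6, 2) <= (9, 9, 7, 7) -> finishes; pool += (1, 0, 0, 0) = (10, 9, 7, 7)
  W2 needs (3, 1, 2, 6) <= (10, 9, 7, 7) -> finishes; pool += (3, 3, 1, 0) = (13, 12, 8, 7)


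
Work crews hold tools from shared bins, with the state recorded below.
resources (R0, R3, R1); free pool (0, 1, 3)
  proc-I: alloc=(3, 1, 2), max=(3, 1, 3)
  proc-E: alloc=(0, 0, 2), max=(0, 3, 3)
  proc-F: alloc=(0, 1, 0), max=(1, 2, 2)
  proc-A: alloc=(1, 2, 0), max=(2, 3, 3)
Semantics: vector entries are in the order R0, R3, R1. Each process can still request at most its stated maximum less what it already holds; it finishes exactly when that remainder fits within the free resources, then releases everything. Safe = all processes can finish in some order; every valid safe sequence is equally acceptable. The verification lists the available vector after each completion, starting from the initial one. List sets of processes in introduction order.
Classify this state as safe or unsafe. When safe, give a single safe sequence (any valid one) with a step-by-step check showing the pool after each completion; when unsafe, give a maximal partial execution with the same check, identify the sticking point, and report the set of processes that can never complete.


The state is SAFE; one workable sequence: proc-I, proc-F, proc-A, proc-E.
Key observation: every step clears its requested resources with room to spare; the minimum clearance is 1, first at proc-F — (1, 1, 2) vs (3, 2, 5) free.
Walking it through:
  pool = (0, 1, 3)
  proc-I: need (0, 0, 1) fits (0, 1, 3); releases (3, 1, 2), pool now (3, 2, 5)
  proc-F: need (1, 1, 2) fits (3, 2, 5); releases (0, 1, 0), pool now (3, 3, 5)
  proc-A: need (1, 1, 3) fits (3, 3, 5); releases (1, 2, 0), pool now (4, 5, 5)
  proc-E: need (0, 3, 1) fits (4, 5, 5); releases (0, 0, 2), pool now (4, 5, 7)


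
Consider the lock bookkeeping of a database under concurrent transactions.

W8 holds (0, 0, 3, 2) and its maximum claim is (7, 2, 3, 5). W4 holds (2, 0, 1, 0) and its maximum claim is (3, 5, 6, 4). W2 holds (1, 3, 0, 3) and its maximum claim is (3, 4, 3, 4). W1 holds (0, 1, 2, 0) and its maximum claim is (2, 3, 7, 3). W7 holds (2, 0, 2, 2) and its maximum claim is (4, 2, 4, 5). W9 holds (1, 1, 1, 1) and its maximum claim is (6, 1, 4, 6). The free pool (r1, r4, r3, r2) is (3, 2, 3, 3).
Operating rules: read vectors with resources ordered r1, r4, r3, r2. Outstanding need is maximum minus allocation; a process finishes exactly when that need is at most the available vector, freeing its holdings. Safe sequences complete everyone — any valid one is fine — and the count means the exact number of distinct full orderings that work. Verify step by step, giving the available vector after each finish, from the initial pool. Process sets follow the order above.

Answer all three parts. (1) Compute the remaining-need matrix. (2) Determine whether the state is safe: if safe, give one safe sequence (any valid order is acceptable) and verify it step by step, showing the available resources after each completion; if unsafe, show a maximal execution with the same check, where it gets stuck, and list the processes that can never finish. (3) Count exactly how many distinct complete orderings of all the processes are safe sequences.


(1) Outstanding need per process (order r1, r4, r3, r2):
  W8: (7, 2, 0, 3)
  W4: (1, 5, 5, 4)
  W2: (2, 1, 3, 1)
  W1: (2, 2, 5, 3)
  W7: (2, 2, 2, 3)
  W9: (5, 0, 3, 5)
(2) The state is SAFE; one workable sequence: W7, W2, W1, W4, W8, W9.
Key observation: reading the order forward, W7 is the first process whose need (2, 2, 2, 3) meets the free pool (3, 2, 3, 3) exactly on a resource it requests.
Walking it through:
  pool = (3, 2, 3, 3)
  run W7 (needs (2, 2, 2, 3), free (3, 2, 3, 3)); after release of (2, 0, 2, 2) the pool is (5, 2, 5, 5)
  run W2 (needs (2, 1, 3, 1), free (5, 2, 5, 5)); after release of (1, 3, 0, 3) the pool is (6, 5, 5, 8)
  run W1 (needs (2, 2, 5, 3), free (6, 5, 5, 8)); after release of (0, 1, 2, 0) the pool is (6, 6, 7, 8)
  run W4 (needs (1, 5, 5, 4), free (6, 6, 7, 8)); after release of (2, 0, 1, 0) the pool is (8, 6, 8, 8)
  run W8 (needs (7, 2, 0, 3), free (8, 6, 8, 8)); after release of (0, 0, 3, 2) the pool is (8, 6, 11, 10)
  run W9 (needs (5, 0, 3, 5), free (8, 6, 11, 10)); after release of (1, 1, 1, 1) the pool is (9, 7, 12, 11)
(3) Exactly 46 of the possible complete orderings are safe sequences.


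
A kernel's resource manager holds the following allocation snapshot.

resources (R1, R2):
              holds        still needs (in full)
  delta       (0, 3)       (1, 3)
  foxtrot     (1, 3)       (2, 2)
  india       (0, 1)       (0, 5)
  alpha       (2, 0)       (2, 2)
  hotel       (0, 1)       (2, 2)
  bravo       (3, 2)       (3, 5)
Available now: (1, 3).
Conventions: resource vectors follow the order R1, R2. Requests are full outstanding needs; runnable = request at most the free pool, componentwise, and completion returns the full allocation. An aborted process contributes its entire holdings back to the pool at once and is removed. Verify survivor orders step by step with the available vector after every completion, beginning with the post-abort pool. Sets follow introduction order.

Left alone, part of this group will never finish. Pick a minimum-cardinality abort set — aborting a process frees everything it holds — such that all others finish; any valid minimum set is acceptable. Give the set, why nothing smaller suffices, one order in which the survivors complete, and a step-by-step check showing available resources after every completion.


Minimum abort set: foxtrot.
Key observation: the deadlocked alpha becomes finishable only because foxtrot released (1, 3); it completes at step 2 below.
Why nothing smaller works: aborting no one leaves the state deadlocked as given.
Survivors finish in the order: delta, alpha, hotel, bravo, india. Verifying each step (pool after the aborts first):
  pool = (2, 6)
  run delta (needs (1, 3), free (2, 6)); after release of (0, 3) the pool is (2, 9)
  run alpha (needs (2, 2), free (2, 9)); after release of (2, 0) the pool is (4, 9)
  run hotel (needs (2, 2), free (4, 9)); after release of (0, 1) the pool is (4, 10)
  run bravo (needs (3, 5), free (4, 10)); after release of (3, 2) the pool is (7, 12)
  run india (needs (0, 5), free (7, 12)); after release of (0, 1) the pool is (7, 13)


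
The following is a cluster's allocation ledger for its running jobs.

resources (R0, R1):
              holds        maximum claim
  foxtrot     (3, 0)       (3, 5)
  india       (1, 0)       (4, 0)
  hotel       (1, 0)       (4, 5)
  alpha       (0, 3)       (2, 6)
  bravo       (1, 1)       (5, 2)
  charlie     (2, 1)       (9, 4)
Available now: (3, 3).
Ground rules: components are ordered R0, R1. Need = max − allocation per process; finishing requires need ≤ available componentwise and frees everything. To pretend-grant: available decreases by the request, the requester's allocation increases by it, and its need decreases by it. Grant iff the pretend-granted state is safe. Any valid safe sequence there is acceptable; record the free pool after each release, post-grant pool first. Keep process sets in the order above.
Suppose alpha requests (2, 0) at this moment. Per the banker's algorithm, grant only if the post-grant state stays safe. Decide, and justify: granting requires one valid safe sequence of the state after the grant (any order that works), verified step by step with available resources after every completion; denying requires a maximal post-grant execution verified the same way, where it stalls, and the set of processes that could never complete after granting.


GRANT — the state after the grant stays safe, e.g. via alpha, foxtrot, bravo, charlie, india, hotel.
Key observation: post-grant, (1, 3) remains, and an order beginning with alpha completes everyone.
Verifying the post-grant state step by step:
  pool = (1, 3)
  run alpha (needs (0, 3), free (1, 3)); after release of (2, 3) the pool is (3, 6)
  run foxtrot (needs (0, 5), free (3, 6)); after release of (3, 0) the pool is (6, 6)
  run bravo (needs (4, 1), free (6, 6)); after release of (1, 1) the pool is (7, 7)
  run charlie (needs (7, 3), free (7, 7)); after release of (2, 1) the pool is (9, 8)
  run india (needs (3, 0), free (9, 8)); after release of (1, 0) the pool is (10, 8)
  run hotel (needs (3, 5), free (10, 8)); after release of (1, 0) the pool is (11, 8)


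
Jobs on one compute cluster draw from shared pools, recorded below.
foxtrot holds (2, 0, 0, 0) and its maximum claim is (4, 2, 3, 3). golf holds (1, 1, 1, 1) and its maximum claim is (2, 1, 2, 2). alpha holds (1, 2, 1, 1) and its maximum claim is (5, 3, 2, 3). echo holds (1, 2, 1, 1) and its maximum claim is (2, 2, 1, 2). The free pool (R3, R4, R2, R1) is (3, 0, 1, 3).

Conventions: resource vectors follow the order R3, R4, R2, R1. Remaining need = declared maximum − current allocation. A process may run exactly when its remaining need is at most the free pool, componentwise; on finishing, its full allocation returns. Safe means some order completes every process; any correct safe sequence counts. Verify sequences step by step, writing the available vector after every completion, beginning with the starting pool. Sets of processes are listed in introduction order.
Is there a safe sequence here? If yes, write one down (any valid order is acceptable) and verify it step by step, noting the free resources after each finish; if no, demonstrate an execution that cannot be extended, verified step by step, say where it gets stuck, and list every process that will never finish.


SAFE — a valid safe sequence is echo, golf, alpha, foxtrot.
Key observation: the order never hits an exact fit; golf is the first step at the minimum slack of 1 on its requested resources ((1, 0, 1, 1), (4, 2, 2, 4) free).
Step-by-step check:
  pool = (3, 0, 1, 3)
  echo needs (1, 0, 0, 1) <= (3, 0, 1, 3) -> finishes; pool += (1, 2, 1, 1) = (4, 2, 2, 4)
  golf needs (1, 0, 1, 1) <= (4, 2, 2, 4) -> finishes; pool += (1, 1, 1, 1) = (5, 3, 3, 5)
  alpha needs (4, 1, 1, 2) <= (5, 3, 3, 5) -> finishes; pool += (1, 2, 1, 1) = (6, 5, 4, 6)
  foxtrot needs (2, 2, 3, 3) <= (6, 5, 4, 6) -> finishes; pool += (2, 0, 0, 0) = (8, 5, 4, 6)


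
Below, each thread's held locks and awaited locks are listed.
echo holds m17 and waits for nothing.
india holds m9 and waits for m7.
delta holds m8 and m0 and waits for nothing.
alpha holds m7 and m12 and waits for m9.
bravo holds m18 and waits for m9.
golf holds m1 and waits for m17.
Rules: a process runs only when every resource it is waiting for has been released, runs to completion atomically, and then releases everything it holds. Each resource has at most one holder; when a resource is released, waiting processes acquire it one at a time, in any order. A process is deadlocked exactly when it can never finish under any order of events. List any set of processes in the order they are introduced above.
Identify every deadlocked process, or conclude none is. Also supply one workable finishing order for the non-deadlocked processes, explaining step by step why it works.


Deadlocked set: india, alpha and bravo.
Key observation: nobody on the ring india -> alpha -> india can start until another member finishes, which never happens; bravo waits into the deadlock from upstream.
One completion order for the rest: delta, echo, golf.
Check, step by step:
  delta waits on nothing -> runs at once and releases m8 and m0
  echo waits on nothing -> runs at once and releases m17
  run golf (all its waits — m17 — are resolved); releases m1
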